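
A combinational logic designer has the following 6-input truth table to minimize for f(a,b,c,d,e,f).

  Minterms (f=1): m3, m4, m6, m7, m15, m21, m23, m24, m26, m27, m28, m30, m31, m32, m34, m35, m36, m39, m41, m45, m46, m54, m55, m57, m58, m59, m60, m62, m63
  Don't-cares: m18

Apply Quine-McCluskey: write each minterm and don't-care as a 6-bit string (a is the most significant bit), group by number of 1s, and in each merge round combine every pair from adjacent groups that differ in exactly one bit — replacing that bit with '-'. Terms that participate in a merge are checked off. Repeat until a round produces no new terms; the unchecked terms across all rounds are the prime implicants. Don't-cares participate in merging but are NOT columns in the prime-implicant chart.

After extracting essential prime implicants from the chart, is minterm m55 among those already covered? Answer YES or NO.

size-2^0 implicants → 000011(✓)  000100(✓)  000110(✓)  000111(✓)  001111(✓)  010010(✓)  010101(✓)  010111(✓)  011000(✓)  011010(✓)  011011(✓)  011100(✓)  011110(✓)  011111(✓)  100000(✓)  100010(✓)  100011(✓)  100100(✓)  100111(✓)  101001(✓)  101101(✓)  101110(✓)  110110(✓)  110111(✓)  111001(✓)  111010(✓)  111011(✓)  111100(✓)  111110(✓)  111111(✓)
size-2^1 implicants → -00011(✓)  -00100  -00111(✓)  -10111(✓)  -11010(✓)  -11011(✓)  -11100(✓)  -11110(✓)  -11111(✓)  0-0111(✓)  0-1111(✓)  00-111(✓)  000-11(✓)  0001-0  00011-  01-010  01-111(✓)  0101-1  011-00(✓)  011-10(✓)  011-11(✓)  0110-0(✓)  01101-(✓)  0111-0(✓)  01111-(✓)  1-0111(✓)  1-1001  1-1110  100-00  100-11(✓)  1000-0  10001-  101-01  11-110(✓)  11-111(✓)  11011-(✓)  111-10(✓)  111-11(✓)  1110-1  11101-(✓)  1111-0(✓)  11111-(✓)
size-2^2 implicants → --0111  -00-11  -1-111  -11-10(✓)  -11-11(✓)  -1101-(✓)  -111-0  -1111-(✓)  0--111  011--0  011-1-(✓)  11-11-  111-1-(✓)
size-2^3 implicants → -11-1-
Unchecked terms (primes): --0111, -00-11, -00100, -1-111, -11-1-, -111-0, 0--111, 0001-0, 00011-, 01-010, 0101-1, 011--0, 1-1001, 1-1110, 100-00, 1000-0, 10001-, 101-01, 11-11-, 1110-1
Minterm coverage:
  m3 ⊆ -00-11 [E]
  m4 ⊆ -00100,0001-0
  m6 ⊆ 0001-0,00011-
  m7 ⊆ --0111,-00-11,0--111,00011-
  m15 ⊆ 0--111 [E]
  m21 ⊆ 0101-1 [E]
  m23 ⊆ --0111,-1-111,0--111,0101-1
  m24 ⊆ 011--0 [E]
  m26 ⊆ -11-1-,01-010,011--0
  m27 ⊆ -11-1- [E]
  m28 ⊆ -111-0,011--0
  m30 ⊆ -11-1-,-111-0,011--0
  m31 ⊆ -1-111,-11-1-,0--111
  m32 ⊆ 100-00,1000-0
  m34 ⊆ 1000-0,10001-
  m35 ⊆ -00-11,10001-
  m36 ⊆ -00100,100-00
  m39 ⊆ --0111,-00-11
  m41 ⊆ 1-1001,101-01
  m45 ⊆ 101-01 [E]
  m46 ⊆ 1-1110 [E]
  m54 ⊆ 11-11- [E]
  m55 ⊆ --0111,-1-111,11-11-
  m57 ⊆ 1-1001,1110-1
  m58 ⊆ -11-1- [E]
  m59 ⊆ -11-1-,1110-1
  m60 ⊆ -111-0 [E]
  m62 ⊆ -11-1-,-111-0,1-1110,11-11-
  m63 ⊆ -1-111,-11-1-,11-11-
E = {-00-11, -11-1-, -111-0, 0--111, 0101-1, 011--0, 1-1110, 101-01, 11-11-}

YES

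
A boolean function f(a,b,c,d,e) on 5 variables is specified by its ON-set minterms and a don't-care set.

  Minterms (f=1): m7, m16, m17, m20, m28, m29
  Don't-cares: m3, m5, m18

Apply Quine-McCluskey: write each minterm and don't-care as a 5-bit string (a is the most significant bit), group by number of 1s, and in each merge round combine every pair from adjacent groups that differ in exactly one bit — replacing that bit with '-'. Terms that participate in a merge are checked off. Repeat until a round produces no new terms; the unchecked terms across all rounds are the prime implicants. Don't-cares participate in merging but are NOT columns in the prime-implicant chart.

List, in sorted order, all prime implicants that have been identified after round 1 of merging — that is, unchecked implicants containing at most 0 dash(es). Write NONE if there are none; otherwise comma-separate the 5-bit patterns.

NONE

size-2^0 implicants → 00011(✓)  00101(✓)  00111(✓)  10000(✓)  10001(✓)  10010(✓)  10100(✓)  11100(✓)  11101(✓)
size-2^1 implicants → 00-11  001-1  1-100  10-00  100-0  1000-  1110-
Unchecked terms (primes): 00-11, 001-1, 1-100, 10-00, 100-0, 1000-, 1110-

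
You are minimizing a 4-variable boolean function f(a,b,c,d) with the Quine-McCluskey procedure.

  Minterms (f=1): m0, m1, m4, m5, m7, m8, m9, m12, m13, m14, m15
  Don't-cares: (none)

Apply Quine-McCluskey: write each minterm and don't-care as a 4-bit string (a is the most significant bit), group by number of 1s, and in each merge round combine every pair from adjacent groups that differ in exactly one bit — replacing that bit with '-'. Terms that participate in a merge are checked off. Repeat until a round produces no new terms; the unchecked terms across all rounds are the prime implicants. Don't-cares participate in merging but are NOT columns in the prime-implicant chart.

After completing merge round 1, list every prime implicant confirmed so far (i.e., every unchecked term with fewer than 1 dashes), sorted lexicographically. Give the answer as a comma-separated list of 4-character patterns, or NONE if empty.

NONE

[col 0] 0000*, 0001*, 0100*, 0101*, 0111*, 1000*, 1001*, 1100*, 1101*, 1110*, 1111*
[col 1] -000*, -001*, -100*, -101*, -111*, 0-00*, 0-01*, 000-*, 01-1*, 010-*, 1-00*, 1-01*, 100-*, 11-0*, 11-1*, 110-*, 111-*
[col 2] --00*, --01*, -00-*, -1-1, -10-*, 0-0-*, 1-0-*, 11--
[col 3] --0-
Prime implicants: --0-, -1-1, 11--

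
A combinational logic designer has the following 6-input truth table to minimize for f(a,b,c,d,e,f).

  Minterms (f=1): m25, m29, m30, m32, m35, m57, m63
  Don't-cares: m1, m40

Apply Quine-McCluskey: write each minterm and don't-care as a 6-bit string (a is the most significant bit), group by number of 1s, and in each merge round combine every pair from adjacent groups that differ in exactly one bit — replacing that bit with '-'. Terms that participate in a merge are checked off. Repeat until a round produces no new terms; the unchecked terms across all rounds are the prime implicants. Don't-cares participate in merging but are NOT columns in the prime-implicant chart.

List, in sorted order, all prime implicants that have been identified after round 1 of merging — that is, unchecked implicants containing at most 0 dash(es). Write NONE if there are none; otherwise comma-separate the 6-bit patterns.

size-2^0 implicants → 000001  011001(✓)  011101(✓)  011110  100000(✓)  100011  101000(✓)  111001(✓)  111111
size-2^1 implicants → -11001  011-01  10-000
Unchecked terms (primes): -11001, 000001, 011-01, 011110, 10-000, 100011, 111111

000001, 011110, 100011, 111111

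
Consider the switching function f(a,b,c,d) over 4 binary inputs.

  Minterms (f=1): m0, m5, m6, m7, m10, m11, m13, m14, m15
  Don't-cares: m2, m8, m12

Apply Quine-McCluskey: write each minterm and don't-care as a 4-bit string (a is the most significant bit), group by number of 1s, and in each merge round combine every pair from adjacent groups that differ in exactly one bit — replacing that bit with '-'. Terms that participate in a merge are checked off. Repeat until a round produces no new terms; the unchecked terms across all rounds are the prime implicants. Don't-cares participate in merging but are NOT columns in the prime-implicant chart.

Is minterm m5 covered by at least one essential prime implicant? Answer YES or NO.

Round 0: 0000✓ 0010✓ 0101✓ 0110✓ 0111✓ 1000✓ 1010✓ 1011✓ 1100✓ 1101✓ 1110✓ 1111✓
Round 1: -000✓ -010✓ -101✓ -110✓ -111✓ 0-10✓ 00-0✓ 01-1✓ 011-✓ 1-00✓ 1-10✓ 1-11✓ 10-0✓ 101-✓ 11-0✓ 11-1✓ 110-✓ 111-✓
Round 2: --10 -0-0 -1-1 -11- 1--0 1-1- 11--
PIs = {--10, -0-0, -1-1, -11-, 1--0, 1-1-, 11--}
Coverage chart:
  m0: -0-0 ←essential
  m5: -1-1 ←essential
  m6: --10,-11-
  m7: -1-1,-11-
  m10: --10,-0-0,1--0,1-1-
  m11: 1-1- ←essential
  m13: -1-1,11--
  m14: --10,-11-,1--0,1-1-,11--
  m15: -1-1,-11-,1-1-,11--
Essential: -0-0, -1-1, 1-1-

YES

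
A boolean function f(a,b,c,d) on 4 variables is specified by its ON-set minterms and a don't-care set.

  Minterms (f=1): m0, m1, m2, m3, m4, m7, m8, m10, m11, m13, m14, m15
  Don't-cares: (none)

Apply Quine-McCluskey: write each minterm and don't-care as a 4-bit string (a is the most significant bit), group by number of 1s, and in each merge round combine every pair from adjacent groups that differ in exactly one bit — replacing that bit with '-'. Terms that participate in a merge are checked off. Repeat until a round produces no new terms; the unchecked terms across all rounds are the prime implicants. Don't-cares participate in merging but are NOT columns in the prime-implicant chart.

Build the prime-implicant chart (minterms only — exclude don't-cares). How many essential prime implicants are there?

size-2^0 implicants → 0000(✓)  0001(✓)  0010(✓)  0011(✓)  0100(✓)  0111(✓)  1000(✓)  1010(✓)  1011(✓)  1101(✓)  1110(✓)  1111(✓)
size-2^1 implicants → -000(✓)  -010(✓)  -011(✓)  -111(✓)  0-00  0-11(✓)  00-0(✓)  00-1(✓)  000-(✓)  001-(✓)  1-10(✓)  1-11(✓)  10-0(✓)  101-(✓)  11-1  111-(✓)
size-2^2 implicants → --11  -0-0  -01-  00--  1-1-
Unchecked terms (primes): --11, -0-0, -01-, 0-00, 00--, 1-1-, 11-1
Minterm coverage:
  m0 ⊆ -0-0,0-00,00--
  m1 ⊆ 00-- [E]
  m2 ⊆ -0-0,-01-,00--
  m3 ⊆ --11,-01-,00--
  m4 ⊆ 0-00 [E]
  m7 ⊆ --11 [E]
  m8 ⊆ -0-0 [E]
  m10 ⊆ -0-0,-01-,1-1-
  m11 ⊆ --11,-01-,1-1-
  m13 ⊆ 11-1 [E]
  m14 ⊆ 1-1- [E]
  m15 ⊆ --11,1-1-,11-1
E = {--11, -0-0, 0-00, 00--, 1-1-, 11-1}

6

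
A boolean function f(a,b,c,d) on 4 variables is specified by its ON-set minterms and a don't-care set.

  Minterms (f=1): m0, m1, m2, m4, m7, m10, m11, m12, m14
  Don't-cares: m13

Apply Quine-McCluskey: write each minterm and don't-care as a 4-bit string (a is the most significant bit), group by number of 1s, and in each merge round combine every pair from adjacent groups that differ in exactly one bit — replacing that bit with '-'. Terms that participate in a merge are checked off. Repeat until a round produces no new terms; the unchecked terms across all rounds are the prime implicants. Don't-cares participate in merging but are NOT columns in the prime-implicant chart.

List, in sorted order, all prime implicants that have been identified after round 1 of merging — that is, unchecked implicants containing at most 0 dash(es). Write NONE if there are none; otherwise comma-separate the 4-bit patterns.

0111

Round 0: 0000✓ 0001✓ 0010✓ 0100✓ 0111 1010✓ 1011✓ 1100✓ 1101✓ 1110✓
Round 1: -010 -100 0-00 00-0 000- 1-10 101- 11-0 110-
PIs = {-010, -100, 0-00, 00-0, 000-, 0111, 1-10, 101-, 11-0, 110-}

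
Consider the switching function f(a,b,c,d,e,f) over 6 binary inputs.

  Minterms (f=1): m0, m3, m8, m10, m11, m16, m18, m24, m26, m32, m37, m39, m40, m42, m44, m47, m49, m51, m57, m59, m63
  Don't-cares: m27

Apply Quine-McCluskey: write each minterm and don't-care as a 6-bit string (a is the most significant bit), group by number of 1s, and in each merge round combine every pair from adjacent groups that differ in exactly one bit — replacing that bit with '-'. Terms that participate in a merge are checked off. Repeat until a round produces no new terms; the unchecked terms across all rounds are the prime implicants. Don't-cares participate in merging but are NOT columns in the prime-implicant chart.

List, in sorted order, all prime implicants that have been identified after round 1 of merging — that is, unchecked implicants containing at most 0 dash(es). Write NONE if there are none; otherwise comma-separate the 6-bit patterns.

[col 0] 000000*, 000011*, 001000*, 001010*, 001011*, 010000*, 010010*, 011000*, 011010*, 011011*, 100000*, 100101*, 100111*, 101000*, 101010*, 101100*, 101111*, 110001*, 110011*, 111001*, 111011*, 111111*
[col 1] -00000*, -01000*, -01010*, -11011, 0-0000*, 0-1000*, 0-1010*, 0-1011*, 00-000*, 00-011, 0010-0*, 00101-*, 01-000*, 01-010*, 0100-0*, 0110-0*, 01101-*, 1-1111, 10-000*, 10-111, 1001-1, 101-00, 1010-0*, 11-001*, 11-011*, 1100-1*, 111-11, 1110-1*
[col 2] -0-000, -010-0, 0--000, 0-10-0, 0-101-, 01-0-0, 11-0-1
Prime implicants: -0-000, -010-0, -11011, 0--000, 0-10-0, 0-101-, 00-011, 01-0-0, 1-1111, 10-111, 1001-1, 101-00, 11-0-1, 111-11

NONE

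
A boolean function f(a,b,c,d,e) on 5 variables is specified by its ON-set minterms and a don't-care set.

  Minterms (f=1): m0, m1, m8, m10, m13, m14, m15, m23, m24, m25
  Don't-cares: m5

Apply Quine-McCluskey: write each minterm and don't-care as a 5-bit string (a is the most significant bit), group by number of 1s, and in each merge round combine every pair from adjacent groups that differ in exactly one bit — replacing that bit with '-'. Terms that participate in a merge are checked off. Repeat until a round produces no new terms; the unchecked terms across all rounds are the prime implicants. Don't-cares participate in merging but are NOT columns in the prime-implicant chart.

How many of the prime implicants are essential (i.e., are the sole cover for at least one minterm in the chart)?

size-2^0 implicants → 00000(✓)  00001(✓)  00101(✓)  01000(✓)  01010(✓)  01101(✓)  01110(✓)  01111(✓)  10111  11000(✓)  11001(✓)
size-2^1 implicants → -1000  0-000  0-101  00-01  0000-  01-10  010-0  011-1  0111-  1100-
Unchecked terms (primes): -1000, 0-000, 0-101, 00-01, 0000-, 01-10, 010-0, 011-1, 0111-, 10111, 1100-
Minterm coverage:
  m0 ⊆ 0-000,0000-
  m1 ⊆ 00-01,0000-
  m8 ⊆ -1000,0-000,010-0
  m10 ⊆ 01-10,010-0
  m13 ⊆ 0-101,011-1
  m14 ⊆ 01-10,0111-
  m15 ⊆ 011-1,0111-
  m23 ⊆ 10111 [E]
  m24 ⊆ -1000,1100-
  m25 ⊆ 1100- [E]
E = {10111, 1100-}

2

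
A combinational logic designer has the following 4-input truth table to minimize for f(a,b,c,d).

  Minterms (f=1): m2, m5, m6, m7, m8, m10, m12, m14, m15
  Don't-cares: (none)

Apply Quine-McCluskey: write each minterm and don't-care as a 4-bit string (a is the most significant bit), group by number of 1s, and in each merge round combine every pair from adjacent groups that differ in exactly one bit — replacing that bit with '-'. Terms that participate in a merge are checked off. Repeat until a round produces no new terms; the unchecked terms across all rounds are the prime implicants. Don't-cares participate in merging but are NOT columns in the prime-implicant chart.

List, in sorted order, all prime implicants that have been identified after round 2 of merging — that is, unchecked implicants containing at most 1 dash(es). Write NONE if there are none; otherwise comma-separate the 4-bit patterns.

01-1

size-2^0 implicants → 0010(✓)  0101(✓)  0110(✓)  0111(✓)  1000(✓)  1010(✓)  1100(✓)  1110(✓)  1111(✓)
size-2^1 implicants → -010(✓)  -110(✓)  -111(✓)  0-10(✓)  01-1  011-(✓)  1-00(✓)  1-10(✓)  10-0(✓)  11-0(✓)  111-(✓)
size-2^2 implicants → --10  -11-  1--0
Unchecked terms (primes): --10, -11-, 01-1, 1--0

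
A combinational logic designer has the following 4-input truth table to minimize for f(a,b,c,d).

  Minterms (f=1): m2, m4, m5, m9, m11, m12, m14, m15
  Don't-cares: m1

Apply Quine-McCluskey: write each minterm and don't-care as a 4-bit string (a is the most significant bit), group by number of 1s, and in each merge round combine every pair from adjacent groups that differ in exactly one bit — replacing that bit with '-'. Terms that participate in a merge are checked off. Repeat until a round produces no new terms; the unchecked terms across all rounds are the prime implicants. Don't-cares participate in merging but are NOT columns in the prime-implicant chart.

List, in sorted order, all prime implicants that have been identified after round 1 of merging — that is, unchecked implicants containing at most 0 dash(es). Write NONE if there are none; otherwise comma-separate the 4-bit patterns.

0010

[col 0] 0001*, 0010, 0100*, 0101*, 1001*, 1011*, 1100*, 1110*, 1111*
[col 1] -001, -100, 0-01, 010-, 1-11, 10-1, 11-0, 111-
Prime implicants: -001, -100, 0-01, 0010, 010-, 1-11, 10-1, 11-0, 111-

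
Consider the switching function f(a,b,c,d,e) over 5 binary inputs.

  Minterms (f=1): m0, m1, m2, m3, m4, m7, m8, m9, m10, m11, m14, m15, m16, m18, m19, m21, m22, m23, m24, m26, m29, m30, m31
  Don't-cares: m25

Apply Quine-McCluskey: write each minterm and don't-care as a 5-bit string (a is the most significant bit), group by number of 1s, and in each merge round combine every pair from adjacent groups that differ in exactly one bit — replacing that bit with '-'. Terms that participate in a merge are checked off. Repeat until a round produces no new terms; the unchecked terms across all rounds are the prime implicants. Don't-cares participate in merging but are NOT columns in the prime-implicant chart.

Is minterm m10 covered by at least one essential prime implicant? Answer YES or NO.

size-2^0 implicants → 00000(✓)  00001(✓)  00010(✓)  00011(✓)  00100(✓)  00111(✓)  01000(✓)  01001(✓)  01010(✓)  01011(✓)  01110(✓)  01111(✓)  10000(✓)  10010(✓)  10011(✓)  10101(✓)  10110(✓)  10111(✓)  11000(✓)  11001(✓)  11010(✓)  11101(✓)  11110(✓)  11111(✓)
size-2^1 implicants → -0000(✓)  -0010(✓)  -0011(✓)  -0111(✓)  -1000(✓)  -1001(✓)  -1010(✓)  -1110(✓)  -1111(✓)  0-000(✓)  0-001(✓)  0-010(✓)  0-011(✓)  0-111(✓)  00-00  00-11(✓)  000-0(✓)  000-1(✓)  0000-(✓)  0001-(✓)  01-10(✓)  01-11(✓)  010-0(✓)  010-1(✓)  0100-(✓)  0101-(✓)  0111-(✓)  1-000(✓)  1-010(✓)  1-101(✓)  1-110(✓)  1-111(✓)  10-10(✓)  10-11(✓)  100-0(✓)  1001-(✓)  101-1(✓)  1011-(✓)  11-01  11-10(✓)  110-0(✓)  1100-(✓)  111-1(✓)  1111-(✓)
size-2^2 implicants → --000(✓)  --010(✓)  --111  -0-11  -00-0(✓)  -001-  -1-10  -10-0(✓)  -100-  -111-  0--11  0-0-0(✓)  0-0-1(✓)  0-00-(✓)  0-01-(✓)  000--(✓)  01-1-  010--(✓)  1--10  1-0-0(✓)  1-1-1  1-11-  10-1-
size-2^3 implicants → --0-0  0-0--
Unchecked terms (primes): --0-0, --111, -0-11, -001-, -1-10, -100-, -111-, 0--11, 0-0--, 00-00, 01-1-, 1--10, 1-1-1, 1-11-, 10-1-, 11-01
Minterm coverage:
  m0 ⊆ --0-0,0-0--,00-00
  m1 ⊆ 0-0-- [E]
  m2 ⊆ --0-0,-001-,0-0--
  m3 ⊆ -0-11,-001-,0--11,0-0--
  m4 ⊆ 00-00 [E]
  m7 ⊆ --111,-0-11,0--11
  m8 ⊆ --0-0,-100-,0-0--
  m9 ⊆ -100-,0-0--
  m10 ⊆ --0-0,-1-10,0-0--,01-1-
  m11 ⊆ 0--11,0-0--,01-1-
  m14 ⊆ -1-10,-111-,01-1-
  m15 ⊆ --111,-111-,0--11,01-1-
  m16 ⊆ --0-0 [E]
  m18 ⊆ --0-0,-001-,1--10,10-1-
  m19 ⊆ -0-11,-001-,10-1-
  m21 ⊆ 1-1-1 [E]
  m22 ⊆ 1--10,1-11-,10-1-
  m23 ⊆ --111,-0-11,1-1-1,1-11-,10-1-
  m24 ⊆ --0-0,-100-
  m26 ⊆ --0-0,-1-10,1--10
  m29 ⊆ 1-1-1,11-01
  m30 ⊆ -1-10,-111-,1--10,1-11-
  m31 ⊆ --111,-111-,1-1-1,1-11-
E = {--0-0, 0-0--, 00-00, 1-1-1}

YES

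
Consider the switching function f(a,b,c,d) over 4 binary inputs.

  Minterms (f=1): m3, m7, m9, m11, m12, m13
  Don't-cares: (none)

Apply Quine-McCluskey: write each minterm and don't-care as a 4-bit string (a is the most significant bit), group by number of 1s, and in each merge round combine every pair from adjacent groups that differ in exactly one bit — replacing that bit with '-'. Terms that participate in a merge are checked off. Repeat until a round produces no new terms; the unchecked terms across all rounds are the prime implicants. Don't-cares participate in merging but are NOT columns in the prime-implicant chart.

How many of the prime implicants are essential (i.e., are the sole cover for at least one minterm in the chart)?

size-2^0 implicants → 0011(✓)  0111(✓)  1001(✓)  1011(✓)  1100(✓)  1101(✓)
size-2^1 implicants → -011  0-11  1-01  10-1  110-
Unchecked terms (primes): -011, 0-11, 1-01, 10-1, 110-
Minterm coverage:
  m3 ⊆ -011,0-11
  m7 ⊆ 0-11 [E]
  m9 ⊆ 1-01,10-1
  m11 ⊆ -011,10-1
  m12 ⊆ 110- [E]
  m13 ⊆ 1-01,110-
E = {0-11, 110-}

2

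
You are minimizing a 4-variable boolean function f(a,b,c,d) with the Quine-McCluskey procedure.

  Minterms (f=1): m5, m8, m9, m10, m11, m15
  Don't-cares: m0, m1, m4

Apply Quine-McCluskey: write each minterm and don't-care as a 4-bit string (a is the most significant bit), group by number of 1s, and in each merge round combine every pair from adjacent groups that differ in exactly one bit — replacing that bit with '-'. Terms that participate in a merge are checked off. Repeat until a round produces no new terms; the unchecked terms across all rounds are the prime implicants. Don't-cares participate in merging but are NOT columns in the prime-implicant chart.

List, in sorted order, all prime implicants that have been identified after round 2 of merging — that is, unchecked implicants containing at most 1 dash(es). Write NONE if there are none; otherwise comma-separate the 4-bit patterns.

1-11

Round 0: 0000✓ 0001✓ 0100✓ 0101✓ 1000✓ 1001✓ 1010✓ 1011✓ 1111✓
Round 1: -000✓ -001✓ 0-00✓ 0-01✓ 000-✓ 010-✓ 1-11 10-0✓ 10-1✓ 100-✓ 101-✓
Round 2: -00- 0-0- 10--
PIs = {-00-, 0-0-, 1-11, 10--}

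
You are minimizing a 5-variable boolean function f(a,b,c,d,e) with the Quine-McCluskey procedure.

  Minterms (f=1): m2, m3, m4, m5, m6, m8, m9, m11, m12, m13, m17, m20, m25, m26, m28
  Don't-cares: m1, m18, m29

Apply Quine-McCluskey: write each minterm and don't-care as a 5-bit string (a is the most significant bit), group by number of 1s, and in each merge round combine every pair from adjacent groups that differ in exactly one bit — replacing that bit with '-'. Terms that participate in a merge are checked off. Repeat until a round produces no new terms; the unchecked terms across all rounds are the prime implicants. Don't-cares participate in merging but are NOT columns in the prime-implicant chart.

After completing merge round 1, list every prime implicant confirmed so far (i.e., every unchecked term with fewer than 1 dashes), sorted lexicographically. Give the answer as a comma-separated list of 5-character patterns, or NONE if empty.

Round 0: 00001✓ 00010✓ 00011✓ 00100✓ 00101✓ 00110✓ 01000✓ 01001✓ 01011✓ 01100✓ 01101✓ 10001✓ 10010✓ 10100✓ 11001✓ 11010✓ 11100✓ 11101✓
Round 1: -0001✓ -0010 -0100✓ -1001✓ -1100✓ -1101✓ 0-001✓ 0-011✓ 0-100✓ 0-101✓ 00-01✓ 00-10 000-1✓ 0001- 001-0 0010-✓ 01-00✓ 01-01✓ 010-1✓ 0100-✓ 0110-✓ 1-001✓ 1-010 1-100✓ 11-01✓ 1110-✓
Round 2: --001 --100 -1-01 -110- 0--01 0-0-1 0-10- 01-0-
PIs = {--001, --100, -0010, -1-01, -110-, 0--01, 0-0-1, 0-10-, 00-10, 0001-, 001-0, 01-0-, 1-010}

NONE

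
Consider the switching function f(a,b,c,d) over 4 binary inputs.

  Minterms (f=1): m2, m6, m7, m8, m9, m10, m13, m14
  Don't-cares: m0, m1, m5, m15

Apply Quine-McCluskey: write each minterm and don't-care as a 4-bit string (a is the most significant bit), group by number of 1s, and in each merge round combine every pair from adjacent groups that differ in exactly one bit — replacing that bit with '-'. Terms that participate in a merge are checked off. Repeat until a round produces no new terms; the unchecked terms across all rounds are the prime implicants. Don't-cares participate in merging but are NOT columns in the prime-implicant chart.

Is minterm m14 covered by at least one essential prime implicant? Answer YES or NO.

NO

size-2^0 implicants → 0000(✓)  0001(✓)  0010(✓)  0101(✓)  0110(✓)  0111(✓)  1000(✓)  1001(✓)  1010(✓)  1101(✓)  1110(✓)  1111(✓)
size-2^1 implicants → -000(✓)  -001(✓)  -010(✓)  -101(✓)  -110(✓)  -111(✓)  0-01(✓)  0-10(✓)  00-0(✓)  000-(✓)  01-1(✓)  011-(✓)  1-01(✓)  1-10(✓)  10-0(✓)  100-(✓)  11-1(✓)  111-(✓)
size-2^2 implicants → --01  --10  -0-0  -00-  -1-1  -11-
Unchecked terms (primes): --01, --10, -0-0, -00-, -1-1, -11-
Minterm coverage:
  m2 ⊆ --10,-0-0
  m6 ⊆ --10,-11-
  m7 ⊆ -1-1,-11-
  m8 ⊆ -0-0,-00-
  m9 ⊆ --01,-00-
  m10 ⊆ --10,-0-0
  m13 ⊆ --01,-1-1
  m14 ⊆ --10,-11-
(no essential prime implicants)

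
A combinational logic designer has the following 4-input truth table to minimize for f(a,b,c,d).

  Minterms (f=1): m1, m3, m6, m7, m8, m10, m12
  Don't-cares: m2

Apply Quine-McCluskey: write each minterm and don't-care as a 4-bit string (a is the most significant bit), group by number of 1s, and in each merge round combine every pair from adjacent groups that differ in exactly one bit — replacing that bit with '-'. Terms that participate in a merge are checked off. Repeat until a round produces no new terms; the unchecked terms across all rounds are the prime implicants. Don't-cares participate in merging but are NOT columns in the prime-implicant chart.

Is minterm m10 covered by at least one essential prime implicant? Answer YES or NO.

size-2^0 implicants → 0001(✓)  0010(✓)  0011(✓)  0110(✓)  0111(✓)  1000(✓)  1010(✓)  1100(✓)
size-2^1 implicants → -010  0-10(✓)  0-11(✓)  00-1  001-(✓)  011-(✓)  1-00  10-0
size-2^2 implicants → 0-1-
Unchecked terms (primes): -010, 0-1-, 00-1, 1-00, 10-0
Minterm coverage:
  m1 ⊆ 00-1 [E]
  m3 ⊆ 0-1-,00-1
  m6 ⊆ 0-1- [E]
  m7 ⊆ 0-1- [E]
  m8 ⊆ 1-00,10-0
  m10 ⊆ -010,10-0
  m12 ⊆ 1-00 [E]
E = {0-1-, 00-1, 1-00}

NO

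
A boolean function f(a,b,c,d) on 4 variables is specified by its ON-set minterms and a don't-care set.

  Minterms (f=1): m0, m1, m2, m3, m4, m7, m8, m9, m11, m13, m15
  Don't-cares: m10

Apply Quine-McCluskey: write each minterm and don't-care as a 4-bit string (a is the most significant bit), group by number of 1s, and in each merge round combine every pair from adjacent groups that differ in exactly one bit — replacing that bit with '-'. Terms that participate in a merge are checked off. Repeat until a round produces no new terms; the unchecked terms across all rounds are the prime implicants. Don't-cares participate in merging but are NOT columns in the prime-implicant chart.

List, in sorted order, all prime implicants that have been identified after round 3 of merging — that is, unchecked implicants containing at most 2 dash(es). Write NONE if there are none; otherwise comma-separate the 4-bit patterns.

[col 0] 0000*, 0001*, 0010*, 0011*, 0100*, 0111*, 1000*, 1001*, 1010*, 1011*, 1101*, 1111*
[col 1] -000*, -001*, -010*, -011*, -111*, 0-00, 0-11*, 00-0*, 00-1*, 000-*, 001-*, 1-01*, 1-11*, 10-0*, 10-1*, 100-*, 101-*, 11-1*
[col 2] --11, -0-0*, -0-1*, -00-*, -01-*, 00--*, 1--1, 10--*
[col 3] -0--
Prime implicants: --11, -0--, 0-00, 1--1

--11, 0-00, 1--1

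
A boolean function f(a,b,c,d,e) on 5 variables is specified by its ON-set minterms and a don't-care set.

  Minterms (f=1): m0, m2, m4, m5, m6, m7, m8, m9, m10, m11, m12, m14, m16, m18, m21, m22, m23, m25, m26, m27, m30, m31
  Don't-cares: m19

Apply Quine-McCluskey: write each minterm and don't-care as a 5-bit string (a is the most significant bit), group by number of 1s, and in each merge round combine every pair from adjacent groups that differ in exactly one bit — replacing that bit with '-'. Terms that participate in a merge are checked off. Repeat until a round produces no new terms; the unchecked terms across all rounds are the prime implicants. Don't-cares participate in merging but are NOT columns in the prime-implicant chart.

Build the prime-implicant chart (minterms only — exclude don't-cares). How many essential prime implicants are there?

5

Round 0: 00000✓ 00010✓ 00100✓ 00101✓ 00110✓ 00111✓ 01000✓ 01001✓ 01010✓ 01011✓ 01100✓ 01110✓ 10000✓ 10010✓ 10011✓ 10101✓ 10110✓ 10111✓ 11001✓ 11010✓ 11011✓ 11110✓ 11111✓
Round 1: -0000✓ -0010✓ -0101✓ -0110✓ -0111✓ -1001✓ -1010✓ -1011✓ -1110✓ 0-000✓ 0-010✓ 0-100✓ 0-110✓ 00-00✓ 00-10✓ 000-0✓ 001-0✓ 001-1✓ 0010-✓ 0011-✓ 01-00✓ 01-10✓ 010-0✓ 010-1✓ 0100-✓ 0101-✓ 011-0✓ 1-010✓ 1-011✓ 1-110✓ 1-111✓ 10-10✓ 10-11✓ 100-0✓ 1001-✓ 101-1✓ 1011-✓ 11-10✓ 11-11✓ 110-1✓ 1101-✓ 1111-✓
Round 2: --010✓ --110✓ -0-10✓ -00-0 -01-1 -011- -1-10✓ -10-1 -101- 0--00✓ 0--10✓ 0-0-0✓ 0-1-0✓ 00--0✓ 001-- 01--0✓ 010-- 1--10✓ 1--11✓ 1-01-✓ 1-11-✓ 10-1-✓ 11-1-✓
Round 3: ---10 0---0 1--1-
PIs = {---10, -00-0, -01-1, -011-, -10-1, -101-, 0---0, 001--, 010--, 1--1-}
Coverage chart:
  m0: -00-0,0---0
  m2: ---10,-00-0,0---0
  m4: 0---0,001--
  m5: -01-1,001--
  m6: ---10,-011-,0---0,001--
  m7: -01-1,-011-,001--
  m8: 0---0,010--
  m9: -10-1,010--
  m10: ---10,-101-,0---0,010--
  m11: -10-1,-101-,010--
  m12: 0---0 ←essential
  m14: ---10,0---0
  m16: -00-0 ←essential
  m18: ---10,-00-0,1--1-
  m21: -01-1 ←essential
  m22: ---10,-011-,1--1-
  m23: -01-1,-011-,1--1-
  m25: -10-1 ←essential
  m26: ---10,-101-,1--1-
  m27: -10-1,-101-,1--1-
  m30: ---10,1--1-
  m31: 1--1- ←essential
Essential: -00-0, -01-1, -10-1, 0---0, 1--1-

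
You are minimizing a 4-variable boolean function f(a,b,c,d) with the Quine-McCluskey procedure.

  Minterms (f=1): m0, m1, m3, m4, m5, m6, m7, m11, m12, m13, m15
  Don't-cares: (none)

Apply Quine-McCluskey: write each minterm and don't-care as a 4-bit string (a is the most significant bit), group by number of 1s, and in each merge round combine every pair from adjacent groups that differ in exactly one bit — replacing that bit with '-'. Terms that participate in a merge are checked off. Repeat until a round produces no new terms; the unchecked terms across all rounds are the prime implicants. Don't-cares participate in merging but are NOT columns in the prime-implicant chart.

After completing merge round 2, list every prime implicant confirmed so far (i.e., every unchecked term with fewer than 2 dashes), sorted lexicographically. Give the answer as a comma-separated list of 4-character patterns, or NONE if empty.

NONE

[col 0] 0000*, 0001*, 0011*, 0100*, 0101*, 0110*, 0111*, 1011*, 1100*, 1101*, 1111*
[col 1] -011*, -100*, -101*, -111*, 0-00*, 0-01*, 0-11*, 00-1*, 000-*, 01-0*, 01-1*, 010-*, 011-*, 1-11*, 11-1*, 110-*
[col 2] --11, -1-1, -10-, 0--1, 0-0-, 01--
Prime implicants: --11, -1-1, -10-, 0--1, 0-0-, 01--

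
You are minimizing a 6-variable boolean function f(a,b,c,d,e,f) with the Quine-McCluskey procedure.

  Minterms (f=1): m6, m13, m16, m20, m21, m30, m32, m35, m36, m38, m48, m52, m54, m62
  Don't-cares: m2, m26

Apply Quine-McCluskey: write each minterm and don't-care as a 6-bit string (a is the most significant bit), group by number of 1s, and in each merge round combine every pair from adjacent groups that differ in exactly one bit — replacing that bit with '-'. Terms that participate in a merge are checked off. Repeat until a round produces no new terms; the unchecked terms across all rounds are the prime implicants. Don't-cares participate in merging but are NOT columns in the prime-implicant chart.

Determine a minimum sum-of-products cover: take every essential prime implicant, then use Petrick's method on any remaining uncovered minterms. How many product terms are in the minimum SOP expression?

[col 0] 000010*, 000110*, 001101, 010000*, 010100*, 010101*, 011010*, 011110*, 100000*, 100011, 100100*, 100110*, 110000*, 110100*, 110110*, 111110*
[col 1] -00110, -10000*, -10100*, -11110, 000-10, 010-00*, 01010-, 011-10, 1-0000*, 1-0100*, 1-0110*, 100-00*, 1001-0*, 11-110, 110-00*, 1101-0*
[col 2] -10-00, 1-0-00, 1-01-0
Prime implicants: -00110, -10-00, -11110, 000-10, 001101, 01010-, 011-10, 1-0-00, 1-01-0, 100011, 11-110
PI chart (minterm → PIs covering it):
  6 | -00110,000-10
  13 | 001101  (sole → essential)
  16 | -10-00  (sole → essential)
  20 | -10-00,01010-
  21 | 01010-  (sole → essential)
  30 | -11110,011-10
  32 | 1-0-00  (sole → essential)
  35 | 100011  (sole → essential)
  36 | 1-0-00,1-01-0
  38 | -00110,1-01-0
  48 | -10-00,1-0-00
  52 | -10-00,1-0-00,1-01-0
  54 | 1-01-0,11-110
  62 | -11110,11-110
Essential prime implicants: -10-00, 001101, 01010-, 1-0-00, 100011
Petrick residual → -00110, -11110, 1-01-0
Minimum SOP uses 8 PIs: b'c'def' + bc'e'f' + bcdef' + a'b'cde'f + a'bc'de' + ac'e'f' + ac'df' + ab'c'd'ef

8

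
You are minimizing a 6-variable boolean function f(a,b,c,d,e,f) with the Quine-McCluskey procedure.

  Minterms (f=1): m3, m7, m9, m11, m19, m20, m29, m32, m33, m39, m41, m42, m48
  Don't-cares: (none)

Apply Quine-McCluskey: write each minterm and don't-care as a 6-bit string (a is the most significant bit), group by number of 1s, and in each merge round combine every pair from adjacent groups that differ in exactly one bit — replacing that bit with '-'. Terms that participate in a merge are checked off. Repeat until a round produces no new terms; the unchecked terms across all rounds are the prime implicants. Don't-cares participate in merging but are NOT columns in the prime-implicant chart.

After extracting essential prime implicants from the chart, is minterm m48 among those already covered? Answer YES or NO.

[col 0] 000011*, 000111*, 001001*, 001011*, 010011*, 010100, 011101, 100000*, 100001*, 100111*, 101001*, 101010, 110000*
[col 1] -00111, -01001, 0-0011, 00-011, 000-11, 0010-1, 1-0000, 10-001, 10000-
Prime implicants: -00111, -01001, 0-0011, 00-011, 000-11, 0010-1, 010100, 011101, 1-0000, 10-001, 10000-, 101010
PI chart (minterm → PIs covering it):
  3 | 0-0011,00-011,000-11
  7 | -00111,000-11
  9 | -01001,0010-1
  11 | 00-011,0010-1
  19 | 0-0011  (sole → essential)
  20 | 010100  (sole → essential)
  29 | 011101  (sole → essential)
  32 | 1-0000,10000-
  33 | 10-001,10000-
  39 | -00111  (sole → essential)
  41 | -01001,10-001
  42 | 101010  (sole → essential)
  48 | 1-0000  (sole → essential)
Essential prime implicants: -00111, 0-0011, 010100, 011101, 1-0000, 101010

YES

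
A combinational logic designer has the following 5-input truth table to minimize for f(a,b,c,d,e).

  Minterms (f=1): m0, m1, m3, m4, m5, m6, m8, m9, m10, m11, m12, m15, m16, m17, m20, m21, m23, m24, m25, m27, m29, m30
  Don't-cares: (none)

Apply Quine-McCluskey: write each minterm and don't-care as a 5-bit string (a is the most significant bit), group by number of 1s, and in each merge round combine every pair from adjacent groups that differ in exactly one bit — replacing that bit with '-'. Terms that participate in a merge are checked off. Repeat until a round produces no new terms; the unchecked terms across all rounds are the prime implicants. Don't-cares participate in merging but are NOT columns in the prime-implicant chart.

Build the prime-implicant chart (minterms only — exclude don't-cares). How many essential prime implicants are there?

[col 0] 00000*, 00001*, 00011*, 00100*, 00101*, 00110*, 01000*, 01001*, 01010*, 01011*, 01100*, 01111*, 10000*, 10001*, 10100*, 10101*, 10111*, 11000*, 11001*, 11011*, 11101*, 11110
[col 1] -0000*, -0001*, -0100*, -0101*, -1000*, -1001*, -1011*, 0-000*, 0-001*, 0-011*, 0-100*, 00-00*, 00-01*, 000-1*, 0000-*, 001-0, 0010-*, 01-00*, 01-11, 010-0*, 010-1*, 0100-*, 0101-*, 1-000*, 1-001*, 1-101*, 10-00*, 10-01*, 1000-*, 101-1, 1010-*, 11-01*, 110-1*, 1100-*
[col 2] --000*, --001*, -0-00*, -0-01*, -000-*, -010-*, -10-1, -100-*, 0--00, 0-0-1, 0-00-*, 00-0-*, 010--, 1--01, 1-00-*, 10-0-*
[col 3] --00-, -0-0-
Prime implicants: --00-, -0-0-, -10-1, 0--00, 0-0-1, 001-0, 01-11, 010--, 1--01, 101-1, 11110
PI chart (minterm → PIs covering it):
  0 | --00-,-0-0-,0--00
  1 | --00-,-0-0-,0-0-1
  3 | 0-0-1  (sole → essential)
  4 | -0-0-,0--00,001-0
  5 | -0-0-  (sole → essential)
  6 | 001-0  (sole → essential)
  8 | --00-,0--00,010--
  9 | --00-,-10-1,0-0-1,010--
  10 | 010--  (sole → essential)
  11 | -10-1,0-0-1,01-11,010--
  12 | 0--00  (sole → essential)
  15 | 01-11  (sole → essential)
  16 | --00-,-0-0-
  17 | --00-,-0-0-,1--01
  20 | -0-0-  (sole → essential)
  21 | -0-0-,1--01,101-1
  23 | 101-1  (sole → essential)
  24 | --00-  (sole → essential)
  25 | --00-,-10-1,1--01
  27 | -10-1  (sole → essential)
  29 | 1--01  (sole → essential)
  30 | 11110  (sole → essential)
Essential prime implicants: --00-, -0-0-, -10-1, 0--00, 0-0-1, 001-0, 01-11, 010--, 1--01, 101-1, 11110

11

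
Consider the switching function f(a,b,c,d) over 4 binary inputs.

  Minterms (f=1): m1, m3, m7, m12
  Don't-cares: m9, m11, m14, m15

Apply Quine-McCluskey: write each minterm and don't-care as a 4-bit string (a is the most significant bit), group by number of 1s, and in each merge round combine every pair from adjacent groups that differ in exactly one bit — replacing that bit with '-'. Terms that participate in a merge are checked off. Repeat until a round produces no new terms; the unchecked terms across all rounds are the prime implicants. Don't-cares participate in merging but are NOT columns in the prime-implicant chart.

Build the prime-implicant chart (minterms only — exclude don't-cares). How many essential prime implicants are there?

Round 0: 0001✓ 0011✓ 0111✓ 1001✓ 1011✓ 1100✓ 1110✓ 1111✓
Round 1: -001✓ -011✓ -111✓ 0-11✓ 00-1✓ 1-11✓ 10-1✓ 11-0 111-
Round 2: --11 -0-1
PIs = {--11, -0-1, 11-0, 111-}
Coverage chart:
  m1: -0-1 ←essential
  m3: --11,-0-1
  m7: --11 ←essential
  m12: 11-0 ←essential
Essential: --11, -0-1, 11-0

3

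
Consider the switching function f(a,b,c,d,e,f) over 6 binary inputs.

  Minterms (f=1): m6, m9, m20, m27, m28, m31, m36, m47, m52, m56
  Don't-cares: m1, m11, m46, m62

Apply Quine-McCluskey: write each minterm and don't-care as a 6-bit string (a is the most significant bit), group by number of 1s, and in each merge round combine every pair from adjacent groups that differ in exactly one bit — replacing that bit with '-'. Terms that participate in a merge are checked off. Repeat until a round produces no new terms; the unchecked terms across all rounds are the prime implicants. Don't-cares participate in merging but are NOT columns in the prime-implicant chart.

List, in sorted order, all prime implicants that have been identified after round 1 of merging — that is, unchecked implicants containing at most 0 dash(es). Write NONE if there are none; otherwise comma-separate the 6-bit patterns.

size-2^0 implicants → 000001(✓)  000110  001001(✓)  001011(✓)  010100(✓)  011011(✓)  011100(✓)  011111(✓)  100100(✓)  101110(✓)  101111(✓)  110100(✓)  111000  111110(✓)
size-2^1 implicants → -10100  0-1011  00-001  0010-1  01-100  011-11  1-0100  1-1110  10111-
Unchecked terms (primes): -10100, 0-1011, 00-001, 000110, 0010-1, 01-100, 011-11, 1-0100, 1-1110, 10111-, 111000

000110, 111000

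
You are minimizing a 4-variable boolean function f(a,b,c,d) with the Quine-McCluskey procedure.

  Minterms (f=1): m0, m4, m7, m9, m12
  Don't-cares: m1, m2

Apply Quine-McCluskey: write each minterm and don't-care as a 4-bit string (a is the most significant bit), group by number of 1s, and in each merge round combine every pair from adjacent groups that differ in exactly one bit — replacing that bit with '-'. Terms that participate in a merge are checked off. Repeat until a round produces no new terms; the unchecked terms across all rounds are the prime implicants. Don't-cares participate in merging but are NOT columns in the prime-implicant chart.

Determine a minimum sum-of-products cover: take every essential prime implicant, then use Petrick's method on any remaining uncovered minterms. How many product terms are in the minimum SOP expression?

4

Round 0: 0000✓ 0001✓ 0010✓ 0100✓ 0111 1001✓ 1100✓
Round 1: -001 -100 0-00 00-0 000-
PIs = {-001, -100, 0-00, 00-0, 000-, 0111}
Coverage chart:
  m0: 0-00,00-0,000-
  m4: -100,0-00
  m7: 0111 ←essential
  m9: -001 ←essential
  m12: -100 ←essential
Essential: -001, -100, 0111
Petrick residual → 0-00
Min cover (4 terms): b'c'd + bc'd' + a'c'd' + a'bcd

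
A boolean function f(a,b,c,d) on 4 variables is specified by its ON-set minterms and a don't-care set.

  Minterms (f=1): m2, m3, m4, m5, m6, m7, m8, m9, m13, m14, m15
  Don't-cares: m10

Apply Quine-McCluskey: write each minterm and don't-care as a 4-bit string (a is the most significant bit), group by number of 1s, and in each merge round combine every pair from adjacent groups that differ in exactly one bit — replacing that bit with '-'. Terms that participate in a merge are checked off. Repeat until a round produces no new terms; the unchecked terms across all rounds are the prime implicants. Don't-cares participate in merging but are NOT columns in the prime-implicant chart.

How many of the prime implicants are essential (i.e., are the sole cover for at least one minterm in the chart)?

size-2^0 implicants → 0010(✓)  0011(✓)  0100(✓)  0101(✓)  0110(✓)  0111(✓)  1000(✓)  1001(✓)  1010(✓)  1101(✓)  1110(✓)  1111(✓)
size-2^1 implicants → -010(✓)  -101(✓)  -110(✓)  -111(✓)  0-10(✓)  0-11(✓)  001-(✓)  01-0(✓)  01-1(✓)  010-(✓)  011-(✓)  1-01  1-10(✓)  10-0  100-  11-1(✓)  111-(✓)
size-2^2 implicants → --10  -1-1  -11-  0-1-  01--
Unchecked terms (primes): --10, -1-1, -11-, 0-1-, 01--, 1-01, 10-0, 100-
Minterm coverage:
  m2 ⊆ --10,0-1-
  m3 ⊆ 0-1- [E]
  m4 ⊆ 01-- [E]
  m5 ⊆ -1-1,01--
  m6 ⊆ --10,-11-,0-1-,01--
  m7 ⊆ -1-1,-11-,0-1-,01--
  m8 ⊆ 10-0,100-
  m9 ⊆ 1-01,100-
  m13 ⊆ -1-1,1-01
  m14 ⊆ --10,-11-
  m15 ⊆ -1-1,-11-
E = {0-1-, 01--}

2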